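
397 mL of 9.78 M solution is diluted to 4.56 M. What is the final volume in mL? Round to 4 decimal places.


Dilution: M1*V1 = M2*V2, solve for V2.
V2 = M1*V1 / M2
V2 = 9.78 * 397 / 4.56
V2 = 3882.66 / 4.56
V2 = 851.46052632 mL, rounded to 4 dp:

851.4605 mL


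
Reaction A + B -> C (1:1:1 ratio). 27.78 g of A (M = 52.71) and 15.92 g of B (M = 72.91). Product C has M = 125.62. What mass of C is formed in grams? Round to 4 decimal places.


Find moles of each reactant; the smaller value is the limiting reagent in a 1:1:1 reaction, so moles_C equals moles of the limiter.
n_A = mass_A / M_A = 27.78 / 52.71 = 0.527035 mol
n_B = mass_B / M_B = 15.92 / 72.91 = 0.218351 mol
Limiting reagent: B (smaller), n_limiting = 0.218351 mol
mass_C = n_limiting * M_C = 0.218351 * 125.62
mass_C = 27.42925262 g, rounded to 4 dp:

27.4293 g


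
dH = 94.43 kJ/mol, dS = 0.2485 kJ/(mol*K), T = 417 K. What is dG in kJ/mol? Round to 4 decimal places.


Gibbs: dG = dH - T*dS (consistent units, dS already in kJ/(mol*K)).
T*dS = 417 * 0.2485 = 103.6245
dG = 94.43 - (103.6245)
dG = -9.1945 kJ/mol, rounded to 4 dp:

-9.1945 kJ/mol


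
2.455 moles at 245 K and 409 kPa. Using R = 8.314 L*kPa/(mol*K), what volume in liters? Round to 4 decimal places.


PV = nRT, solve for V = nRT / P.
nRT = 2.455 * 8.314 * 245 = 5000.6631
V = 5000.6631 / 409
V = 12.22656015 L, rounded to 4 dp:

12.2266 L


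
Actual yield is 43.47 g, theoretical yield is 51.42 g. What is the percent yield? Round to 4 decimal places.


% yield = 100 * actual / theoretical
% yield = 100 * 43.47 / 51.42
% yield = 84.53908985 %, rounded to 4 dp:

84.5391 %


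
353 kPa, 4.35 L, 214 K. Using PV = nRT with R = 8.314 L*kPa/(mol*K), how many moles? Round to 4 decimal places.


PV = nRT, solve for n = PV / (RT).
PV = 353 * 4.35 = 1535.55
RT = 8.314 * 214 = 1779.196
n = 1535.55 / 1779.196
n = 0.86305837 mol, rounded to 4 dp:

0.8631 mol


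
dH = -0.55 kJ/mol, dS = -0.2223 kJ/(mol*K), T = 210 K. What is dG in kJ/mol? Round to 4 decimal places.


Gibbs: dG = dH - T*dS (consistent units, dS already in kJ/(mol*K)).
T*dS = 210 * -0.2223 = -46.683
dG = -0.55 - (-46.683)
dG = 46.133 kJ/mol, rounded to 4 dp:

46.1330 kJ/mol


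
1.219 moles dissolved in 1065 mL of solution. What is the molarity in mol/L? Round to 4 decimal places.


Convert volume to liters: V_L = V_mL / 1000.
V_L = 1065 / 1000 = 1.065 L
M = n / V_L = 1.219 / 1.065
M = 1.14460094 mol/L, rounded to 4 dp:

1.1446 mol/L


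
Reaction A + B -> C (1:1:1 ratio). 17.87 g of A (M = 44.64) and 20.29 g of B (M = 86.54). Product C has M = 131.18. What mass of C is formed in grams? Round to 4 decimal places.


Find moles of each reactant; the smaller value is the limiting reagent in a 1:1:1 reaction, so moles_C equals moles of the limiter.
n_A = mass_A / M_A = 17.87 / 44.64 = 0.400314 mol
n_B = mass_B / M_B = 20.29 / 86.54 = 0.234458 mol
Limiting reagent: B (smaller), n_limiting = 0.234458 mol
mass_C = n_limiting * M_C = 0.234458 * 131.18
mass_C = 30.75620044 g, rounded to 4 dp:

30.7562 g


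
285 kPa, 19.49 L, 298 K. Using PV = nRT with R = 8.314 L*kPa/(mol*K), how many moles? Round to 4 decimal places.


PV = nRT, solve for n = PV / (RT).
PV = 285 * 19.49 = 5554.65
RT = 8.314 * 298 = 2477.572
n = 5554.65 / 2477.572
n = 2.24197319 mol, rounded to 4 dp:

2.2420 mol


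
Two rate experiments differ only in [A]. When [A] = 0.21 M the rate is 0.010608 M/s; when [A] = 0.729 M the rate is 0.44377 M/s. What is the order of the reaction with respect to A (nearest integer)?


Rate is proportional to [A]^n, so rate2/rate1 = ([A]2/[A]1)^n. Take logs to solve for n.
rate2/rate1 = 0.44377 / 0.010608 = 41.8335
[A]2/[A]1 = 0.729 / 0.21 = 3.4714
n = ln(41.8335) / ln(3.4714) = 3.0
Nearest integer order:

3


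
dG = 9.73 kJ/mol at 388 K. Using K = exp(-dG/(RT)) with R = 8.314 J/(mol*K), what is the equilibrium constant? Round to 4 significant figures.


dG is in kJ/mol; multiply by 1000 to match R in J/(mol*K).
RT = 8.314 * 388 = 3225.832 J/mol
exponent = -dG*1000 / (RT) = -(9.73*1000) / 3225.832 = -3.01627611
K = exp(-3.01627611)
K = 0.048983288, rounded to 4 significant figures:

0.04898


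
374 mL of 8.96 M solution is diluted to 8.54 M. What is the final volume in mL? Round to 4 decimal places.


Dilution: M1*V1 = M2*V2, solve for V2.
V2 = M1*V1 / M2
V2 = 8.96 * 374 / 8.54
V2 = 3351.04 / 8.54
V2 = 392.39344262 mL, rounded to 4 dp:

392.3934 mL


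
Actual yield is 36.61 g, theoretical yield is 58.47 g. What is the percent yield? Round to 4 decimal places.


% yield = 100 * actual / theoretical
% yield = 100 * 36.61 / 58.47
% yield = 62.61330597 %, rounded to 4 dp:

62.6133 %


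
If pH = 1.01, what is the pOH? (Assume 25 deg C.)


At 25 deg C, pH + pOH = 14.
pOH = 14 - pH = 14 - 1.01
pOH = 12.99:

12.99


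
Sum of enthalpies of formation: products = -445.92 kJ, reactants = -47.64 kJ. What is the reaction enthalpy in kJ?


dH_rxn = sum(dH_f products) - sum(dH_f reactants)
dH_rxn = -445.92 - (-47.64)
dH_rxn = -398.28 kJ:

-398.28 kJ


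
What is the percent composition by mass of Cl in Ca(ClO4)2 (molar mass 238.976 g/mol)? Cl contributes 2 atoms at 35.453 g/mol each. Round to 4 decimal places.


pct = 100 * (n_elem * M_elem) / M_total
mass_contribution = 2 * 35.453 = 70.906 g/mol
pct = 100 * 70.906 / 238.976
pct = 29.67076192 %, rounded to 4 dp:

29.6708 %


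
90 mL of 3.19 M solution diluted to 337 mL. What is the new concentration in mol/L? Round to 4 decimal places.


Dilution: M1*V1 = M2*V2, solve for M2.
M2 = M1*V1 / V2
M2 = 3.19 * 90 / 337
M2 = 287.1 / 337
M2 = 0.85192878 mol/L, rounded to 4 dp:

0.8519 mol/L


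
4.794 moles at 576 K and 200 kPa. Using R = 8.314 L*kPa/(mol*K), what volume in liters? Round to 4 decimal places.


PV = nRT, solve for V = nRT / P.
nRT = 4.794 * 8.314 * 576 = 22957.814
V = 22957.814 / 200
V = 114.78907 L, rounded to 4 dp:

114.7891 L


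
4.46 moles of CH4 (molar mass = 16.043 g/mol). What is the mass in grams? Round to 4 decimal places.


mass = n * M
mass = 4.46 * 16.043
mass = 71.55178 g, rounded to 4 dp:

71.5518 g


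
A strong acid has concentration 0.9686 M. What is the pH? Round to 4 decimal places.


A strong acid dissociates completely, so [H+] equals the given concentration.
pH = -log10([H+]) = -log10(0.9686)
pH = 0.01385554, rounded to 4 dp:

0.0139


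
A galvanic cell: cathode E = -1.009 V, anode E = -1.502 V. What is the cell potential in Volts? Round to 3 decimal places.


Standard cell potential: E_cell = E_cathode - E_anode.
E_cell = -1.009 - (-1.502)
E_cell = 0.493 V, rounded to 3 dp:

0.493 V


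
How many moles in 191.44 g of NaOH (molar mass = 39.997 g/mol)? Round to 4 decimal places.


n = mass / M
n = 191.44 / 39.997
n = 4.78635898 mol, rounded to 4 dp:

4.7864 mol


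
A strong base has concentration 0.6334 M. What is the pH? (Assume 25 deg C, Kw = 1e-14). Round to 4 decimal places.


A strong base dissociates completely, so [OH-] equals the given concentration.
pOH = -log10([OH-]) = -log10(0.6334) = 0.198322
pH = 14 - pOH = 14 - 0.198322
pH = 13.801678, rounded to 4 dp:

13.8017


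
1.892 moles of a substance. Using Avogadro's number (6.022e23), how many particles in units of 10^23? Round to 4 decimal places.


N = n * NA, then divide by 1e23 for the requested units.
N / 1e23 = n * 6.022
N / 1e23 = 1.892 * 6.022
N / 1e23 = 11.393624, rounded to 4 dp:

11.3936


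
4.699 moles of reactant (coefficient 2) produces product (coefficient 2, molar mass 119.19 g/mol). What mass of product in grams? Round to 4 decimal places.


Use the coefficient ratio to convert reactant moles to product moles, then multiply by the product's molar mass.
moles_P = moles_R * (coeff_P / coeff_R) = 4.699 * (2/2) = 4.699
mass_P = moles_P * M_P = 4.699 * 119.19
mass_P = 560.07381 g, rounded to 4 dp:

560.0738 g


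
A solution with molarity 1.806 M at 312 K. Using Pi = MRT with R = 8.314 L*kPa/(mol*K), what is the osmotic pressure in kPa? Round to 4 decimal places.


Osmotic pressure (van't Hoff): Pi = M*R*T.
RT = 8.314 * 312 = 2593.968
Pi = 1.806 * 2593.968
Pi = 4684.706208 kPa, rounded to 4 dp:

4684.7062 kPa


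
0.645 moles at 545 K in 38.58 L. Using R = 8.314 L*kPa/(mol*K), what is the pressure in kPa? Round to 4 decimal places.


PV = nRT, solve for P = nRT / V.
nRT = 0.645 * 8.314 * 545 = 2922.5789
P = 2922.5789 / 38.58
P = 75.75372991 kPa, rounded to 4 dp:

75.7537 kPa


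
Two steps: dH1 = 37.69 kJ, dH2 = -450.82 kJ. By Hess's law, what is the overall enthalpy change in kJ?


Hess's law: enthalpy is a state function, so add the step enthalpies.
dH_total = dH1 + dH2 = 37.69 + (-450.82)
dH_total = -413.13 kJ:

-413.13 kJ


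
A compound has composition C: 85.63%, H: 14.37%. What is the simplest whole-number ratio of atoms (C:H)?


Assume 100 g of compound, divide each mass% by atomic mass to get moles, then normalize by the smallest to get a raw atom ratio.
Moles per 100 g: C: 85.63/12.011 = 7.1293, H: 14.37/1.008 = 14.256
Raw ratio (divide by min = 7.1293): C: 1.0, H: 2.0
Multiply by 1 to clear fractions: C: 1.0 ~= 1, H: 2.0 ~= 2
Reduce by GCD to get the simplest whole-number ratio:

1:2


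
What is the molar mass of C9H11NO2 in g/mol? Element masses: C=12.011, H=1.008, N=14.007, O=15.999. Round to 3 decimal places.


M = sum(count * atomic_mass) over atoms.
M = 9*12.011 + 11*1.008 + 1*14.007 + 2*15.999
M = 108.099 + 11.088 + 14.007 + 31.998
M = 165.192 g/mol, rounded to 3 dp:

165.192 g/mol


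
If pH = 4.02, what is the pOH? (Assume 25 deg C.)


At 25 deg C, pH + pOH = 14.
pOH = 14 - pH = 14 - 4.02
pOH = 9.98:

9.98


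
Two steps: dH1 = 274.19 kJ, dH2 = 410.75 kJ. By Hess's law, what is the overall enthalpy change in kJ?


Hess's law: enthalpy is a state function, so add the step enthalpies.
dH_total = dH1 + dH2 = 274.19 + (410.75)
dH_total = 684.94 kJ:

684.94 kJ


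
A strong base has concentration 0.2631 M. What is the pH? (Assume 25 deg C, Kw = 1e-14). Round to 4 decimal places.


A strong base dissociates completely, so [OH-] equals the given concentration.
pOH = -log10([OH-]) = -log10(0.2631) = 0.579879
pH = 14 - pOH = 14 - 0.579879
pH = 13.420121, rounded to 4 dp:

13.4201


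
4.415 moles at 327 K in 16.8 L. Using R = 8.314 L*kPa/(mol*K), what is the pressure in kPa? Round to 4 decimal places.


PV = nRT, solve for P = nRT / V.
nRT = 4.415 * 8.314 * 327 = 12002.9634
P = 12002.9634 / 16.8
P = 714.46210714 kPa, rounded to 4 dp:

714.4621 kPa


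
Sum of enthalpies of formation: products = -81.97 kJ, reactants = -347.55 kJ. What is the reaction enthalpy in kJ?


dH_rxn = sum(dH_f products) - sum(dH_f reactants)
dH_rxn = -81.97 - (-347.55)
dH_rxn = 265.58 kJ:

265.58 kJ


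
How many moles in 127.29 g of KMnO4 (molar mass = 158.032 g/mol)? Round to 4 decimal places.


n = mass / M
n = 127.29 / 158.032
n = 0.80546978 mol, rounded to 4 dp:

0.8055 mol


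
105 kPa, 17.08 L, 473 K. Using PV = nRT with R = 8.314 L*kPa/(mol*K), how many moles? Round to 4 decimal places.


PV = nRT, solve for n = PV / (RT).
PV = 105 * 17.08 = 1793.4
RT = 8.314 * 473 = 3932.522
n = 1793.4 / 3932.522
n = 0.45604322 mol, rounded to 4 dp:

0.4560 mol


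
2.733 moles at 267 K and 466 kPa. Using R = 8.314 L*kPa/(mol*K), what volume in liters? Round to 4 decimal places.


PV = nRT, solve for V = nRT / P.
nRT = 2.733 * 8.314 * 267 = 6066.8173
V = 6066.8173 / 466
V = 13.01892124 L, rounded to 4 dp:

13.0189 L


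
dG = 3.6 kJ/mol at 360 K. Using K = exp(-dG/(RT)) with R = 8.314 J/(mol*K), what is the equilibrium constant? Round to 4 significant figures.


dG is in kJ/mol; multiply by 1000 to match R in J/(mol*K).
RT = 8.314 * 360 = 2993.04 J/mol
exponent = -dG*1000 / (RT) = -(3.6*1000) / 2993.04 = -1.20279047
K = exp(-1.20279047)
K = 0.30035491, rounded to 4 significant figures:

0.3004


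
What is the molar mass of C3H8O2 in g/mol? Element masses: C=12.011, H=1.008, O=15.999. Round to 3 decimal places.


M = sum(count * atomic_mass) over atoms.
M = 3*12.011 + 8*1.008 + 2*15.999
M = 36.033 + 8.064 + 31.998
M = 76.095 g/mol, rounded to 3 dp:

76.095 g/mol


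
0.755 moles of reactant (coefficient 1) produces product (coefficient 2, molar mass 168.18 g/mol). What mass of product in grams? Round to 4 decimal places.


Use the coefficient ratio to convert reactant moles to product moles, then multiply by the product's molar mass.
moles_P = moles_R * (coeff_P / coeff_R) = 0.755 * (2/1) = 1.51
mass_P = moles_P * M_P = 1.51 * 168.18
mass_P = 253.9518 g, rounded to 4 dp:

253.9518 g


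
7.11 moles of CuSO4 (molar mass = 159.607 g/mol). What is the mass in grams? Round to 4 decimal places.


mass = n * M
mass = 7.11 * 159.607
mass = 1134.80577 g, rounded to 4 dp:

1134.8058 g


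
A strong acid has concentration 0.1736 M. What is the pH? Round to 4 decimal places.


A strong acid dissociates completely, so [H+] equals the given concentration.
pH = -log10([H+]) = -log10(0.1736)
pH = 0.76045028, rounded to 4 dp:

0.7605


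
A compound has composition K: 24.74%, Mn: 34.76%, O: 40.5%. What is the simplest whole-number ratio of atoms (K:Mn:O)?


Assume 100 g of compound, divide each mass% by atomic mass to get moles, then normalize by the smallest to get a raw atom ratio.
Moles per 100 g: K: 24.74/39.098 = 0.6328, Mn: 34.76/54.938 = 0.6327, O: 40.5/15.999 = 2.5314
Raw ratio (divide by min = 0.6327): K: 1.0, Mn: 1.0, O: 4.001
Multiply by 1 to clear fractions: K: 1.0 ~= 1, Mn: 1.0 ~= 1, O: 4.001 ~= 4
Reduce by GCD to get the simplest whole-number ratio:

1:1:4


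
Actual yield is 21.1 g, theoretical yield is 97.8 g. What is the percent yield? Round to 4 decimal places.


% yield = 100 * actual / theoretical
% yield = 100 * 21.1 / 97.8
% yield = 21.57464213 %, rounded to 4 dp:

21.5746 %


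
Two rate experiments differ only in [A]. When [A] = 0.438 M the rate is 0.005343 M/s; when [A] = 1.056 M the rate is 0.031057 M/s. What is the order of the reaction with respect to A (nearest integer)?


Rate is proportional to [A]^n, so rate2/rate1 = ([A]2/[A]1)^n. Take logs to solve for n.
rate2/rate1 = 0.031057 / 0.005343 = 5.8127
[A]2/[A]1 = 1.056 / 0.438 = 2.411
n = ln(5.8127) / ln(2.411) = 2.0
Nearest integer order:

2


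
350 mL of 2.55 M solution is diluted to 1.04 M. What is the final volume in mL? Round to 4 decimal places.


Dilution: M1*V1 = M2*V2, solve for V2.
V2 = M1*V1 / M2
V2 = 2.55 * 350 / 1.04
V2 = 892.5 / 1.04
V2 = 858.17307692 mL, rounded to 4 dp:

858.1731 mL


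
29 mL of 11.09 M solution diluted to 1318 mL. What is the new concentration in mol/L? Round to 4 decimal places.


Dilution: M1*V1 = M2*V2, solve for M2.
M2 = M1*V1 / V2
M2 = 11.09 * 29 / 1318
M2 = 321.61 / 1318
M2 = 0.24401366 mol/L, rounded to 4 dp:

0.2440 mol/L


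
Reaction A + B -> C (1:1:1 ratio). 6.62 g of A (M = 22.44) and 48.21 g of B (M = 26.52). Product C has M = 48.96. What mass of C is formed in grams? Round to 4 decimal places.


Find moles of each reactant; the smaller value is the limiting reagent in a 1:1:1 reaction, so moles_C equals moles of the limiter.
n_A = mass_A / M_A = 6.62 / 22.44 = 0.295009 mol
n_B = mass_B / M_B = 48.21 / 26.52 = 1.817873 mol
Limiting reagent: A (smaller), n_limiting = 0.295009 mol
mass_C = n_limiting * M_C = 0.295009 * 48.96
mass_C = 14.44364064 g, rounded to 4 dp:

14.4436 g


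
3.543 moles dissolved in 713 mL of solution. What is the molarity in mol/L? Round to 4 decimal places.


Convert volume to liters: V_L = V_mL / 1000.
V_L = 713 / 1000 = 0.713 L
M = n / V_L = 3.543 / 0.713
M = 4.96914446 mol/L, rounded to 4 dp:

4.9691 mol/L


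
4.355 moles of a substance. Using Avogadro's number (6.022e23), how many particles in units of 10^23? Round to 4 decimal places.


N = n * NA, then divide by 1e23 for the requested units.
N / 1e23 = n * 6.022
N / 1e23 = 4.355 * 6.022
N / 1e23 = 26.22581, rounded to 4 dp:

26.2258


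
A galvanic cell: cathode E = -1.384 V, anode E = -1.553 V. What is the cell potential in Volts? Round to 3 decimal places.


Standard cell potential: E_cell = E_cathode - E_anode.
E_cell = -1.384 - (-1.553)
E_cell = 0.169 V, rounded to 3 dp:

0.169 V


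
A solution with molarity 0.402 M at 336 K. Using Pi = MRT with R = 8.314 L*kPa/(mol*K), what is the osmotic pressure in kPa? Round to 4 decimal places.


Osmotic pressure (van't Hoff): Pi = M*R*T.
RT = 8.314 * 336 = 2793.504
Pi = 0.402 * 2793.504
Pi = 1122.988608 kPa, rounded to 4 dp:

1122.9886 kPa


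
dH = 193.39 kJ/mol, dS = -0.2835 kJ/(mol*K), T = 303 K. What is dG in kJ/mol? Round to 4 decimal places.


Gibbs: dG = dH - T*dS (consistent units, dS already in kJ/(mol*K)).
T*dS = 303 * -0.2835 = -85.9005
dG = 193.39 - (-85.9005)
dG = 279.2905 kJ/mol, rounded to 4 dp:

279.2905 kJ/mol


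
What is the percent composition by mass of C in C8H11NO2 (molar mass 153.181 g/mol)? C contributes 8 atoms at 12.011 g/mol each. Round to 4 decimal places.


pct = 100 * (n_elem * M_elem) / M_total
mass_contribution = 8 * 12.011 = 96.088 g/mol
pct = 100 * 96.088 / 153.181
pct = 62.72840626 %, rounded to 4 dp:

62.7284 %


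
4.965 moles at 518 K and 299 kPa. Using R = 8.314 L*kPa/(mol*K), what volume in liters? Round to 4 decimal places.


PV = nRT, solve for V = nRT / P.
nRT = 4.965 * 8.314 * 518 = 21382.5272
V = 21382.5272 / 299
V = 71.5134689 L, rounded to 4 dp:

71.5135 L


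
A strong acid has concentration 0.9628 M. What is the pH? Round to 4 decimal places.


A strong acid dissociates completely, so [H+] equals the given concentration.
pH = -log10([H+]) = -log10(0.9628)
pH = 0.01646392, rounded to 4 dp:

0.0165


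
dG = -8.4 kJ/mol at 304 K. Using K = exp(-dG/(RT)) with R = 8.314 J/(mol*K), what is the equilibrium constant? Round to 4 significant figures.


dG is in kJ/mol; multiply by 1000 to match R in J/(mol*K).
RT = 8.314 * 304 = 2527.456 J/mol
exponent = -dG*1000 / (RT) = -(-8.4*1000) / 2527.456 = 3.32349999
K = exp(3.32349999)
K = 27.757331, rounded to 4 significant figures:

27.76


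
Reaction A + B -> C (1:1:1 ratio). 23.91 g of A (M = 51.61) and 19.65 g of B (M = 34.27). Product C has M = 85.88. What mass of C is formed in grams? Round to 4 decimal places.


Find moles of each reactant; the smaller value is the limiting reagent in a 1:1:1 reaction, so moles_C equals moles of the limiter.
n_A = mass_A / M_A = 23.91 / 51.61 = 0.463282 mol
n_B = mass_B / M_B = 19.65 / 34.27 = 0.573388 mol
Limiting reagent: A (smaller), n_limiting = 0.463282 mol
mass_C = n_limiting * M_C = 0.463282 * 85.88
mass_C = 39.78665816 g, rounded to 4 dp:

39.7867 g


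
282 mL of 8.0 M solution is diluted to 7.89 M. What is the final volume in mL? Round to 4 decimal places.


Dilution: M1*V1 = M2*V2, solve for V2.
V2 = M1*V1 / M2
V2 = 8.0 * 282 / 7.89
V2 = 2256.0 / 7.89
V2 = 285.93155894 mL, rounded to 4 dp:

285.9316 mL


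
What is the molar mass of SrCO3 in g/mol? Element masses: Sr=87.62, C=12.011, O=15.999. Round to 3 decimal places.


M = sum(count * atomic_mass) over atoms.
M = 1*87.62 + 1*12.011 + 3*15.999
M = 87.62 + 12.011 + 47.997
M = 147.628 g/mol, rounded to 3 dp:

147.628 g/mol


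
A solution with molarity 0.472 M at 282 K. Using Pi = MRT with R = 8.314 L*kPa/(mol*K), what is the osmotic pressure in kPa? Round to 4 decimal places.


Osmotic pressure (van't Hoff): Pi = M*R*T.
RT = 8.314 * 282 = 2344.548
Pi = 0.472 * 2344.548
Pi = 1106.626656 kPa, rounded to 4 dp:

1106.6267 kPa


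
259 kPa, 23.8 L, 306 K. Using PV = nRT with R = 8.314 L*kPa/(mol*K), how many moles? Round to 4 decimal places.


PV = nRT, solve for n = PV / (RT).
PV = 259 * 23.8 = 6164.2
RT = 8.314 * 306 = 2544.084
n = 6164.2 / 2544.084
n = 2.42295459 mol, rounded to 4 dp:

2.4230 mol


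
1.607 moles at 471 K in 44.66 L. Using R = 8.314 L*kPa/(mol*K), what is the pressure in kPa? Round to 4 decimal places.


PV = nRT, solve for P = nRT / V.
nRT = 1.607 * 8.314 * 471 = 6292.8417
P = 6292.8417 / 44.66
P = 140.90554635 kPa, rounded to 4 dp:

140.9055 kPa


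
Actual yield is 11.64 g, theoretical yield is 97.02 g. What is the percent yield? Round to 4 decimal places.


% yield = 100 * actual / theoretical
% yield = 100 * 11.64 / 97.02
% yield = 11.99752628 %, rounded to 4 dp:

11.9975 %


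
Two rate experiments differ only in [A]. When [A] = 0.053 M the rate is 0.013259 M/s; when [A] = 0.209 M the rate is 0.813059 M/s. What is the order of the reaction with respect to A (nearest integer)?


Rate is proportional to [A]^n, so rate2/rate1 = ([A]2/[A]1)^n. Take logs to solve for n.
rate2/rate1 = 0.813059 / 0.013259 = 61.3213
[A]2/[A]1 = 0.209 / 0.053 = 3.9434
n = ln(61.3213) / ln(3.9434) = 3.0
Nearest integer order:

3


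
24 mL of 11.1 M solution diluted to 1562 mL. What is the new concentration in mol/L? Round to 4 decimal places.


Dilution: M1*V1 = M2*V2, solve for M2.
M2 = M1*V1 / V2
M2 = 11.1 * 24 / 1562
M2 = 266.4 / 1562
M2 = 0.17055058 mol/L, rounded to 4 dp:

0.1706 mol/L


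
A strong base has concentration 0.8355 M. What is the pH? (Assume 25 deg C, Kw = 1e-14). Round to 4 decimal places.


A strong base dissociates completely, so [OH-] equals the given concentration.
pOH = -log10([OH-]) = -log10(0.8355) = 0.078054
pH = 14 - pOH = 14 - 0.078054
pH = 13.921946, rounded to 4 dp:

13.9219


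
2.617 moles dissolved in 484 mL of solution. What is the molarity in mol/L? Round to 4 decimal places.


Convert volume to liters: V_L = V_mL / 1000.
V_L = 484 / 1000 = 0.484 L
M = n / V_L = 2.617 / 0.484
M = 5.40702479 mol/L, rounded to 4 dp:

5.4070 mol/L


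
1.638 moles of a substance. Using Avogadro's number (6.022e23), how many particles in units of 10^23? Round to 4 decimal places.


N = n * NA, then divide by 1e23 for the requested units.
N / 1e23 = n * 6.022
N / 1e23 = 1.638 * 6.022
N / 1e23 = 9.864036, rounded to 4 dp:

9.8640


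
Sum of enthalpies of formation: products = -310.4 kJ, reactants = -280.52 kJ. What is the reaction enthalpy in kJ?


dH_rxn = sum(dH_f products) - sum(dH_f reactants)
dH_rxn = -310.4 - (-280.52)
dH_rxn = -29.88 kJ:

-29.88 kJ


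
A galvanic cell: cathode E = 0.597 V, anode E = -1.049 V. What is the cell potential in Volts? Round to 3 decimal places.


Standard cell potential: E_cell = E_cathode - E_anode.
E_cell = 0.597 - (-1.049)
E_cell = 1.646 V, rounded to 3 dp:

1.646 V


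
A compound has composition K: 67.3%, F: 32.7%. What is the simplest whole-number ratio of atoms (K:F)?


Assume 100 g of compound, divide each mass% by atomic mass to get moles, then normalize by the smallest to get a raw atom ratio.
Moles per 100 g: K: 67.3/39.098 = 1.7213, F: 32.7/18.998 = 1.7212
Raw ratio (divide by min = 1.7212): K: 1.0, F: 1.0
Multiply by 1 to clear fractions: K: 1.0 ~= 1, F: 1.0 ~= 1
Reduce by GCD to get the simplest whole-number ratio:

1:1


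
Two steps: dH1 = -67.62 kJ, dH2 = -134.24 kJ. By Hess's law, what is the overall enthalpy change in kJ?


Hess's law: enthalpy is a state function, so add the step enthalpies.
dH_total = dH1 + dH2 = -67.62 + (-134.24)
dH_total = -201.86 kJ:

-201.86 kJ


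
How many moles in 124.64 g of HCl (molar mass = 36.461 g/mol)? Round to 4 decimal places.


n = mass / M
n = 124.64 / 36.461
n = 3.41844711 mol, rounded to 4 dp:

3.4184 mol


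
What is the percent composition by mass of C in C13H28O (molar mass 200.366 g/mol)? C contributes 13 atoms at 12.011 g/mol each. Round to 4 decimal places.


pct = 100 * (n_elem * M_elem) / M_total
mass_contribution = 13 * 12.011 = 156.143 g/mol
pct = 100 * 156.143 / 200.366
pct = 77.92889013 %, rounded to 4 dp:

77.9289 %


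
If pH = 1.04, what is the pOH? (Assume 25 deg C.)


At 25 deg C, pH + pOH = 14.
pOH = 14 - pH = 14 - 1.04
pOH = 12.96:

12.96


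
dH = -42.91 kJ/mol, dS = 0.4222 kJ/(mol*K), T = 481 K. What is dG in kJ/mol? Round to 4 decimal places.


Gibbs: dG = dH - T*dS (consistent units, dS already in kJ/(mol*K)).
T*dS = 481 * 0.4222 = 203.0782
dG = -42.91 - (203.0782)
dG = -245.9882 kJ/mol, rounded to 4 dp:

-245.9882 kJ/mol


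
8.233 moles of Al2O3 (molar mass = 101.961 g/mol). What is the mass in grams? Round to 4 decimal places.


mass = n * M
mass = 8.233 * 101.961
mass = 839.444913 g, rounded to 4 dp:

839.4449 g


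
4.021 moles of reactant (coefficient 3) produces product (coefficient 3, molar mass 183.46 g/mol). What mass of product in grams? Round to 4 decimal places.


Use the coefficient ratio to convert reactant moles to product moles, then multiply by the product's molar mass.
moles_P = moles_R * (coeff_P / coeff_R) = 4.021 * (3/3) = 4.021
mass_P = moles_P * M_P = 4.021 * 183.46
mass_P = 737.69266 g, rounded to 4 dp:

737.6927 g


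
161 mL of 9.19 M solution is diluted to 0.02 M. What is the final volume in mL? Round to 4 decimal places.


Dilution: M1*V1 = M2*V2, solve for V2.
V2 = M1*V1 / M2
V2 = 9.19 * 161 / 0.02
V2 = 1479.59 / 0.02
V2 = 73979.5 mL, rounded to 4 dp:

73979.5000 mL


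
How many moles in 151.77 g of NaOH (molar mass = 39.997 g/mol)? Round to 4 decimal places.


n = mass / M
n = 151.77 / 39.997
n = 3.79453459 mol, rounded to 4 dp:

3.7945 mol


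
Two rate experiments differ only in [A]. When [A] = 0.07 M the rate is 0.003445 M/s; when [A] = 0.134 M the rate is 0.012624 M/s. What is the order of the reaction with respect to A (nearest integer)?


Rate is proportional to [A]^n, so rate2/rate1 = ([A]2/[A]1)^n. Take logs to solve for n.
rate2/rate1 = 0.012624 / 0.003445 = 3.6644
[A]2/[A]1 = 0.134 / 0.07 = 1.9143
n = ln(3.6644) / ln(1.9143) = 2.0
Nearest integer order:

2


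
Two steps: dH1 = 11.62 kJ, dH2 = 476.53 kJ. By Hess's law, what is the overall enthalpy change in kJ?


Hess's law: enthalpy is a state function, so add the step enthalpies.
dH_total = dH1 + dH2 = 11.62 + (476.53)
dH_total = 488.15 kJ:

488.15 kJ


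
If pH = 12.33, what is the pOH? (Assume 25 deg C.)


At 25 deg C, pH + pOH = 14.
pOH = 14 - pH = 14 - 12.33
pOH = 1.67:

1.67


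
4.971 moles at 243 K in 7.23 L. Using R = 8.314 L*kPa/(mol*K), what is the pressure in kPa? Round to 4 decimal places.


PV = nRT, solve for P = nRT / V.
nRT = 4.971 * 8.314 * 243 = 10042.9212
P = 10042.9212 / 7.23
P = 1389.06240664 kPa, rounded to 4 dp:

1389.0624 kPa


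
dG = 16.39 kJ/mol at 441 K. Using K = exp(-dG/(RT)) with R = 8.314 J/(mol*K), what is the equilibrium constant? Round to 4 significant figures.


dG is in kJ/mol; multiply by 1000 to match R in J/(mol*K).
RT = 8.314 * 441 = 3666.474 J/mol
exponent = -dG*1000 / (RT) = -(16.39*1000) / 3666.474 = -4.47023489
K = exp(-4.47023489)
K = 0.011444627, rounded to 4 significant figures:

0.01144


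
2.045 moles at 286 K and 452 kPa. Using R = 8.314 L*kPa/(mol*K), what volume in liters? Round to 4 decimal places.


PV = nRT, solve for V = nRT / P.
nRT = 2.045 * 8.314 * 286 = 4862.6092
V = 4862.6092 / 452
V = 10.75798496 L, rounded to 4 dp:

10.7580 L


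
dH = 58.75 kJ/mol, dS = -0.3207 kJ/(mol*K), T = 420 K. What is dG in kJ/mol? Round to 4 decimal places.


Gibbs: dG = dH - T*dS (consistent units, dS already in kJ/(mol*K)).
T*dS = 420 * -0.3207 = -134.694
dG = 58.75 - (-134.694)
dG = 193.444 kJ/mol, rounded to 4 dp:

193.4440 kJ/mol


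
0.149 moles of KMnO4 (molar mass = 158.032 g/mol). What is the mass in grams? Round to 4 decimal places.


mass = n * M
mass = 0.149 * 158.032
mass = 23.546768 g, rounded to 4 dp:

23.5468 g


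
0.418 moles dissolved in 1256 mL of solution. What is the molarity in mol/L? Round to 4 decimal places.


Convert volume to liters: V_L = V_mL / 1000.
V_L = 1256 / 1000 = 1.256 L
M = n / V_L = 0.418 / 1.256
M = 0.33280255 mol/L, rounded to 4 dp:

0.3328 mol/L


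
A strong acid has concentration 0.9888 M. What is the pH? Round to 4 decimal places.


A strong acid dissociates completely, so [H+] equals the given concentration.
pH = -log10([H+]) = -log10(0.9888)
pH = 0.00489154, rounded to 4 dp:

0.0049


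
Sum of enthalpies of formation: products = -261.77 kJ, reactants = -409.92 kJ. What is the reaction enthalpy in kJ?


dH_rxn = sum(dH_f products) - sum(dH_f reactants)
dH_rxn = -261.77 - (-409.92)
dH_rxn = 148.15 kJ:

148.15 kJ


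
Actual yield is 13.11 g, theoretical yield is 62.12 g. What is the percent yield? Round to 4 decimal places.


% yield = 100 * actual / theoretical
% yield = 100 * 13.11 / 62.12
% yield = 21.10431423 %, rounded to 4 dp:

21.1043 %


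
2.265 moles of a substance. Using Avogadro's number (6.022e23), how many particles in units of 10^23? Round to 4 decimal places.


N = n * NA, then divide by 1e23 for the requested units.
N / 1e23 = n * 6.022
N / 1e23 = 2.265 * 6.022
N / 1e23 = 13.63983, rounded to 4 dp:

13.6398


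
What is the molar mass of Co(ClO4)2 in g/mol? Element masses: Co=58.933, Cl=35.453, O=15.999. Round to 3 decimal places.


M = sum(count * atomic_mass) over atoms.
M = 1*58.933 + 2*35.453 + 8*15.999
M = 58.933 + 70.906 + 127.992
M = 257.831 g/mol, rounded to 3 dp:

257.831 g/mol


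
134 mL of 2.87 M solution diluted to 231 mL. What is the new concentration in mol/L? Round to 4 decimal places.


Dilution: M1*V1 = M2*V2, solve for M2.
M2 = M1*V1 / V2
M2 = 2.87 * 134 / 231
M2 = 384.58 / 231
M2 = 1.66484848 mol/L, rounded to 4 dp:

1.6648 mol/L


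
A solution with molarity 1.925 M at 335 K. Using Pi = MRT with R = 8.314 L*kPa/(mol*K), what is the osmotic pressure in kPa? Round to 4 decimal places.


Osmotic pressure (van't Hoff): Pi = M*R*T.
RT = 8.314 * 335 = 2785.19
Pi = 1.925 * 2785.19
Pi = 5361.49075 kPa, rounded to 4 dp:

5361.4908 kPa


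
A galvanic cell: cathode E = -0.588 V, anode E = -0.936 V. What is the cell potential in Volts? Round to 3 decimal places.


Standard cell potential: E_cell = E_cathode - E_anode.
E_cell = -0.588 - (-0.936)
E_cell = 0.348 V, rounded to 3 dp:

0.348 V


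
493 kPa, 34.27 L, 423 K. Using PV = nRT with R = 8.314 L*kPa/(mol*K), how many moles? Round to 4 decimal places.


PV = nRT, solve for n = PV / (RT).
PV = 493 * 34.27 = 16895.11
RT = 8.314 * 423 = 3516.822
n = 16895.11 / 3516.822
n = 4.80408448 mol, rounded to 4 dp:

4.8041 mol


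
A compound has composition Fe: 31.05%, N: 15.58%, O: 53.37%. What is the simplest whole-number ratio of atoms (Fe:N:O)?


Assume 100 g of compound, divide each mass% by atomic mass to get moles, then normalize by the smallest to get a raw atom ratio.
Moles per 100 g: Fe: 31.05/55.845 = 0.556, N: 15.58/14.007 = 1.1123, O: 53.37/15.999 = 3.3358
Raw ratio (divide by min = 0.556): Fe: 1.0, N: 2.001, O: 6.0
Multiply by 1 to clear fractions: Fe: 1.0 ~= 1, N: 2.001 ~= 2, O: 6.0 ~= 6
Reduce by GCD to get the simplest whole-number ratio:

1:2:6


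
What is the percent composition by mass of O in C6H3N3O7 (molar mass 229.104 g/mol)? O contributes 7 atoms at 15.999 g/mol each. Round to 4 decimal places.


pct = 100 * (n_elem * M_elem) / M_total
mass_contribution = 7 * 15.999 = 111.993 g/mol
pct = 100 * 111.993 / 229.104
pct = 48.88304002 %, rounded to 4 dp:

48.8830 %


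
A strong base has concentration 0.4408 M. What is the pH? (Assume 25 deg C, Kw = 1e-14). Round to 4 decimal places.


A strong base dissociates completely, so [OH-] equals the given concentration.
pOH = -log10([OH-]) = -log10(0.4408) = 0.355758
pH = 14 - pOH = 14 - 0.355758
pH = 13.644242, rounded to 4 dp:

13.6442


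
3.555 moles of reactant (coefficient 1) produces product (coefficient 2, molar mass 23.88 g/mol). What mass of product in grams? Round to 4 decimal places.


Use the coefficient ratio to convert reactant moles to product moles, then multiply by the product's molar mass.
moles_P = moles_R * (coeff_P / coeff_R) = 3.555 * (2/1) = 7.11
mass_P = moles_P * M_P = 7.11 * 23.88
mass_P = 169.7868 g, rounded to 4 dp:

169.7868 g


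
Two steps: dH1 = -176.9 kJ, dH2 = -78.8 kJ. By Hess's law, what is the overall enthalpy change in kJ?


Hess's law: enthalpy is a state function, so add the step enthalpies.
dH_total = dH1 + dH2 = -176.9 + (-78.8)
dH_total = -255.7 kJ:

-255.70 kJ


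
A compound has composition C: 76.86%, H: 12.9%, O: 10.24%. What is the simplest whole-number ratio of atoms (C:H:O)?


Assume 100 g of compound, divide each mass% by atomic mass to get moles, then normalize by the smallest to get a raw atom ratio.
Moles per 100 g: C: 76.86/12.011 = 6.3991, H: 12.9/1.008 = 12.7976, O: 10.24/15.999 = 0.64
Raw ratio (divide by min = 0.64): C: 9.998, H: 19.995, O: 1.0
Multiply by 1 to clear fractions: C: 9.998 ~= 10, H: 19.995 ~= 20, O: 1.0 ~= 1
Reduce by GCD to get the simplest whole-number ratio:

10:20:1


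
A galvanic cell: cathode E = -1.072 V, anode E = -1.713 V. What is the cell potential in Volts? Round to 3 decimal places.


Standard cell potential: E_cell = E_cathode - E_anode.
E_cell = -1.072 - (-1.713)
E_cell = 0.641 V, rounded to 3 dp:

0.641 V


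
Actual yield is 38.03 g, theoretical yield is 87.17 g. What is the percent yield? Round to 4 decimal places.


% yield = 100 * actual / theoretical
% yield = 100 * 38.03 / 87.17
% yield = 43.62739475 %, rounded to 4 dp:

43.6274 %


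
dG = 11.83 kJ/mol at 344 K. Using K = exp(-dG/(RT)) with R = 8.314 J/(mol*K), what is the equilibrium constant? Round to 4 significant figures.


dG is in kJ/mol; multiply by 1000 to match R in J/(mol*K).
RT = 8.314 * 344 = 2860.016 J/mol
exponent = -dG*1000 / (RT) = -(11.83*1000) / 2860.016 = -4.1363405
K = exp(-4.1363405)
K = 0.015981228, rounded to 4 significant figures:

0.01598


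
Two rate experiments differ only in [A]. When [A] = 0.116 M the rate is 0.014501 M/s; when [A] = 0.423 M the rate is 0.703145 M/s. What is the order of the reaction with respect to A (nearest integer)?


Rate is proportional to [A]^n, so rate2/rate1 = ([A]2/[A]1)^n. Take logs to solve for n.
rate2/rate1 = 0.703145 / 0.014501 = 48.4894
[A]2/[A]1 = 0.423 / 0.116 = 3.6466
n = ln(48.4894) / ln(3.6466) = 3.0
Nearest integer order:

3


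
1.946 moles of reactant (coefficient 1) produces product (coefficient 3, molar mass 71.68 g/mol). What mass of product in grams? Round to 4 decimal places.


Use the coefficient ratio to convert reactant moles to product moles, then multiply by the product's molar mass.
moles_P = moles_R * (coeff_P / coeff_R) = 1.946 * (3/1) = 5.838
mass_P = moles_P * M_P = 5.838 * 71.68
mass_P = 418.46784 g, rounded to 4 dp:

418.4678 g


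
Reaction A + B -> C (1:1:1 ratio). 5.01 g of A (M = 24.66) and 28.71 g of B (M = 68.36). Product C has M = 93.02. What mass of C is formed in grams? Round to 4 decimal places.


Find moles of each reactant; the smaller value is the limiting reagent in a 1:1:1 reaction, so moles_C equals moles of the limiter.
n_A = mass_A / M_A = 5.01 / 24.66 = 0.203163 mol
n_B = mass_B / M_B = 28.71 / 68.36 = 0.419982 mol
Limiting reagent: A (smaller), n_limiting = 0.203163 mol
mass_C = n_limiting * M_C = 0.203163 * 93.02
mass_C = 18.89822226 g, rounded to 4 dp:

18.8982 g


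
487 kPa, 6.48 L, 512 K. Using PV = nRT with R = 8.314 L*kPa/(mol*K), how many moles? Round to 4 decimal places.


PV = nRT, solve for n = PV / (RT).
PV = 487 * 6.48 = 3155.76
RT = 8.314 * 512 = 4256.768
n = 3155.76 / 4256.768
n = 0.74135118 mol, rounded to 4 dp:

0.7414 mol


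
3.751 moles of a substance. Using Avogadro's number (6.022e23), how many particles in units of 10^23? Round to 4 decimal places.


N = n * NA, then divide by 1e23 for the requested units.
N / 1e23 = n * 6.022
N / 1e23 = 3.751 * 6.022
N / 1e23 = 22.588522, rounded to 4 dp:

22.5885


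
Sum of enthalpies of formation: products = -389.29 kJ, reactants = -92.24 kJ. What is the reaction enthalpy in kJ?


dH_rxn = sum(dH_f products) - sum(dH_f reactants)
dH_rxn = -389.29 - (-92.24)
dH_rxn = -297.05 kJ:

-297.05 kJ


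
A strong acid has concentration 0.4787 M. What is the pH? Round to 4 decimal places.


A strong acid dissociates completely, so [H+] equals the given concentration.
pH = -log10([H+]) = -log10(0.4787)
pH = 0.31993657, rounded to 4 dp:

0.3199


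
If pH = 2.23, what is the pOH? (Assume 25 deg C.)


At 25 deg C, pH + pOH = 14.
pOH = 14 - pH = 14 - 2.23
pOH = 11.77:

11.77


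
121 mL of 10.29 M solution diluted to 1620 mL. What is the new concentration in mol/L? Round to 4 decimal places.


Dilution: M1*V1 = M2*V2, solve for M2.
M2 = M1*V1 / V2
M2 = 10.29 * 121 / 1620
M2 = 1245.09 / 1620
M2 = 0.76857407 mol/L, rounded to 4 dp:

0.7686 mol/L


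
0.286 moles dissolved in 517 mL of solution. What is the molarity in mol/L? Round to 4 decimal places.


Convert volume to liters: V_L = V_mL / 1000.
V_L = 517 / 1000 = 0.517 L
M = n / V_L = 0.286 / 0.517
M = 0.55319149 mol/L, rounded to 4 dp:

0.5532 mol/L


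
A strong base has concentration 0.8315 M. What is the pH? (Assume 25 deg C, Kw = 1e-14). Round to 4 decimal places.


A strong base dissociates completely, so [OH-] equals the given concentration.
pOH = -log10([OH-]) = -log10(0.8315) = 0.080138
pH = 14 - pOH = 14 - 0.080138
pH = 13.919862, rounded to 4 dp:

13.9199


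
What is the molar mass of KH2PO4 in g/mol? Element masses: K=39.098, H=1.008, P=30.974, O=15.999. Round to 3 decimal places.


M = sum(count * atomic_mass) over atoms.
M = 1*39.098 + 2*1.008 + 1*30.974 + 4*15.999
M = 39.098 + 2.016 + 30.974 + 63.996
M = 136.084 g/mol, rounded to 3 dp:

136.084 g/mol


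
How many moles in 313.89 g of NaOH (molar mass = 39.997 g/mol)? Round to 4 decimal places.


n = mass / M
n = 313.89 / 39.997
n = 7.84783859 mol, rounded to 4 dp:

7.8478 mol


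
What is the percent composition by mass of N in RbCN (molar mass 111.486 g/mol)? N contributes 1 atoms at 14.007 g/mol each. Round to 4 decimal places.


pct = 100 * (n_elem * M_elem) / M_total
mass_contribution = 1 * 14.007 = 14.007 g/mol
pct = 100 * 14.007 / 111.486
pct = 12.56390937 %, rounded to 4 dp:

12.5639 %


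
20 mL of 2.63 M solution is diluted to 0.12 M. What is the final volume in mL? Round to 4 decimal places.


Dilution: M1*V1 = M2*V2, solve for V2.
V2 = M1*V1 / M2
V2 = 2.63 * 20 / 0.12
V2 = 52.6 / 0.12
V2 = 438.33333333 mL, rounded to 4 dp:

438.3333 mL


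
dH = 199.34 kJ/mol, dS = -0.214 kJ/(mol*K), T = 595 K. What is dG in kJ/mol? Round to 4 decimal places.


Gibbs: dG = dH - T*dS (consistent units, dS already in kJ/(mol*K)).
T*dS = 595 * -0.214 = -127.33
dG = 199.34 - (-127.33)
dG = 326.67 kJ/mol, rounded to 4 dp:

326.6700 kJ/mol


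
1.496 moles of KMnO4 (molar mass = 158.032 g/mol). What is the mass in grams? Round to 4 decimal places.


mass = n * M
mass = 1.496 * 158.032
mass = 236.415872 g, rounded to 4 dp:

236.4159 g


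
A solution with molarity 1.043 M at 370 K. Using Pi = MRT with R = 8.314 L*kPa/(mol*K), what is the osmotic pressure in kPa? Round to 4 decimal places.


Osmotic pressure (van't Hoff): Pi = M*R*T.
RT = 8.314 * 370 = 3076.18
Pi = 1.043 * 3076.18
Pi = 3208.45574 kPa, rounded to 4 dp:

3208.4557 kPa


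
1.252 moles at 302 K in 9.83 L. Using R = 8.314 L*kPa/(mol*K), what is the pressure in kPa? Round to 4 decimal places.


PV = nRT, solve for P = nRT / V.
nRT = 1.252 * 8.314 * 302 = 3143.5567
P = 3143.5567 / 9.83
P = 319.79213632 kPa, rounded to 4 dp:

319.7921 kPa


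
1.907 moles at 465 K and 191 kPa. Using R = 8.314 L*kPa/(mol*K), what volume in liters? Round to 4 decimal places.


PV = nRT, solve for V = nRT / P.
nRT = 1.907 * 8.314 * 465 = 7372.4811
V = 7372.4811 / 191
V = 38.59937749 L, rounded to 4 dp:

38.5994 L


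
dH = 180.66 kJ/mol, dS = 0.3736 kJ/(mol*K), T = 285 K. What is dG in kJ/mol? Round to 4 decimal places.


Gibbs: dG = dH - T*dS (consistent units, dS already in kJ/(mol*K)).
T*dS = 285 * 0.3736 = 106.476
dG = 180.66 - (106.476)
dG = 74.184 kJ/mol, rounded to 4 dp:

74.1840 kJ/mol


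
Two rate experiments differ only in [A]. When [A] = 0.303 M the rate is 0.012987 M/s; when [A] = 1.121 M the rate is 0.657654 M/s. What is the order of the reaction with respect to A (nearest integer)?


Rate is proportional to [A]^n, so rate2/rate1 = ([A]2/[A]1)^n. Take logs to solve for n.
rate2/rate1 = 0.657654 / 0.012987 = 50.6394
[A]2/[A]1 = 1.121 / 0.303 = 3.6997
n = ln(50.6394) / ln(3.6997) = 3.0
Nearest integer order:

3
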